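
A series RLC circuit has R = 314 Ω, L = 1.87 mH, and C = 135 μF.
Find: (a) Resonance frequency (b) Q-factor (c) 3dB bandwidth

Step 1 — Resonance condition Im(Z)=0 gives ω₀ = 1/√(LC).
Step 2 — ω₀ = 1/√(0.00187·0.000135) = 1990 rad/s.
Step 3 — f₀ = ω₀/(2π) = 316.8 Hz.
Step 4 — Series Q: Q = ω₀L/R = 1990·0.00187/314 = 0.01185.
Step 5 — 3dB bandwidth: Δω = ω₀/Q = 1.679e+05 rad/s; BW = Δω/(2π) = 2.672e+04 Hz.

(a) f₀ = 316.8 Hz  (b) Q = 0.01185  (c) BW = 2.672e+04 Hz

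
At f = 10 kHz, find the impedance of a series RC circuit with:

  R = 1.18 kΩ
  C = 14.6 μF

Step 1 — Angular frequency: ω = 2π·f = 2π·1e+04 = 6.283e+04 rad/s.
Step 2 — Component impedances:
  R: Z = R = 1180 Ω
  C: Z = 1/(jωC) = -j/(ω·C) = 0 - j1.09 Ω
Step 3 — Series combination: Z_total = R + C = 1180 - j1.09 Ω = 1180∠-0.1° Ω.

Z = 1180 - j1.09 Ω = 1180∠-0.1° Ω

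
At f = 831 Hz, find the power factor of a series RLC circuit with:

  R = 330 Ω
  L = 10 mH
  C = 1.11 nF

Step 1 — Angular frequency: ω = 2π·f = 2π·831 = 5221 rad/s.
Step 2 — Component impedances:
  R: Z = R = 330 Ω
  L: Z = jωL = j·5221·0.01 = 0 + j52.21 Ω
  C: Z = 1/(jωC) = -j/(ω·C) = 0 - j1.725e+05 Ω
Step 3 — Series combination: Z_total = R + L + C = 330 - j1.725e+05 Ω = 1.725e+05∠-89.9° Ω.
Step 4 — Power factor: PF = cos(φ) = Re(Z)/|Z| = 330/1.725e+05 = 0.001913.
Step 5 — Type: Im(Z) = -1.725e+05 ⇒ leading (phase φ = -89.9°).

PF = 0.001913 (leading, φ = -89.9°)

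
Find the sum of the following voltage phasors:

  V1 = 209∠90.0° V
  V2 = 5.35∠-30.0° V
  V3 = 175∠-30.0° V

Step 1 — Convert each phasor to rectangular form:
  V1 = 209·(cos(90.0°) + j·sin(90.0°)) = 0 + j209 V
  V2 = 5.35·(cos(-30.0°) + j·sin(-30.0°)) = 4.633 - j2.675 V
  V3 = 175·(cos(-30.0°) + j·sin(-30.0°)) = 151.6 - j87.5 V
Step 2 — Sum components: V_total = 156.2 + j118.8 V.
Step 3 — Convert to polar: |V_total| = 196.2 V, ∠V_total = 37.3°.

V_total = 196.2∠37.3° V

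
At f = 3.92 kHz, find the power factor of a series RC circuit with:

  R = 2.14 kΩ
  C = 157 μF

Step 1 — Angular frequency: ω = 2π·f = 2π·3920 = 2.463e+04 rad/s.
Step 2 — Component impedances:
  R: Z = R = 2140 Ω
  C: Z = 1/(jωC) = -j/(ω·C) = 0 - j0.2586 Ω
Step 3 — Series combination: Z_total = R + C = 2140 - j0.2586 Ω = 2140∠-0.0° Ω.
Step 4 — Power factor: PF = cos(φ) = Re(Z)/|Z| = 2140/2140 = 1.
Step 5 — Type: Im(Z) = -0.2586 ⇒ leading (phase φ = -0.0°).

PF = 1 (leading, φ = -0.0°)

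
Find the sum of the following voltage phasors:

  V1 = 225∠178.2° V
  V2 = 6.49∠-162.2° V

Step 1 — Convert each phasor to rectangular form:
  V1 = 225·(cos(178.2°) + j·sin(178.2°)) = -224.9 + j7.067 V
  V2 = 6.49·(cos(-162.2°) + j·sin(-162.2°)) = -6.179 - j1.984 V
Step 2 — Sum components: V_total = -231.1 + j5.083 V.
Step 3 — Convert to polar: |V_total| = 231.1 V, ∠V_total = 178.7°.

V_total = 231.1∠178.7° V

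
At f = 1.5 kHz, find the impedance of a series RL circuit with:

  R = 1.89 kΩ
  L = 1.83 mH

Step 1 — Angular frequency: ω = 2π·f = 2π·1500 = 9425 rad/s.
Step 2 — Component impedances:
  R: Z = R = 1890 Ω
  L: Z = jωL = j·9425·0.00183 = 0 + j17.25 Ω
Step 3 — Series combination: Z_total = R + L = 1890 + j17.25 Ω = 1890∠0.5° Ω.

Z = 1890 + j17.25 Ω = 1890∠0.5° Ω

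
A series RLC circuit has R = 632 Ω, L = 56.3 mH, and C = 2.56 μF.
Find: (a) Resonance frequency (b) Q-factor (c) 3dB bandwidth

Step 1 — Resonance condition Im(Z)=0 gives ω₀ = 1/√(LC).
Step 2 — ω₀ = 1/√(0.0563·2.56e-06) = 2634 rad/s.
Step 3 — f₀ = ω₀/(2π) = 419.2 Hz.
Step 4 — Series Q: Q = ω₀L/R = 2634·0.0563/632 = 0.2346.
Step 5 — 3dB bandwidth: Δω = ω₀/Q = 1.123e+04 rad/s; BW = Δω/(2π) = 1787 Hz.

(a) f₀ = 419.2 Hz  (b) Q = 0.2346  (c) BW = 1787 Hz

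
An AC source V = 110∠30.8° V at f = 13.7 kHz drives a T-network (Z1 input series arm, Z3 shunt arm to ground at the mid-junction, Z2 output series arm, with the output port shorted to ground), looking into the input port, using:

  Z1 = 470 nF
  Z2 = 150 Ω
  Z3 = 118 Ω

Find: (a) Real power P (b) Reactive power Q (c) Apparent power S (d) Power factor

Step 1 — Angular frequency: ω = 2π·f = 2π·1.37e+04 = 8.608e+04 rad/s.
Step 2 — Component impedances:
  Z1: Z = 1/(jωC) = -j/(ω·C) = 0 - j24.72 Ω
  Z2: Z = R = 150 Ω
  Z3: Z = R = 118 Ω
Step 3 — With the output port shorted to ground, the output series arm Z2 runs from the junction to ground; the shunt arm Z3 also runs from the junction to ground. They appear in parallel: Z3 || Z2 = 66.04 Ω.
Step 4 — Series with input arm Z1: Z_in = Z1 + (Z3 || Z2) = 66.04 - j24.72 Ω = 70.52∠-20.5° Ω.
Step 5 — Source phasor: V = 110∠30.8° V = 94.49 + j56.32 V.
Step 6 — Current: I = V / Z = 0.9749 + j1.218 A = 1.56∠51.3° A.
Step 7 — Complex power: S = V·I* = 160.7 - j60.14 VA.
Step 8 — Real power: P = Re(S) = 160.7 W.
Step 9 — Reactive power: Q = Im(S) = -60.14 VAR.
Step 10 — Apparent power: |S| = 171.6 VA.
Step 11 — Power factor: PF = P/|S| = 0.9366 (leading).

(a) P = 160.7 W  (b) Q = -60.14 VAR  (c) S = 171.6 VA  (d) PF = 0.9366 (leading)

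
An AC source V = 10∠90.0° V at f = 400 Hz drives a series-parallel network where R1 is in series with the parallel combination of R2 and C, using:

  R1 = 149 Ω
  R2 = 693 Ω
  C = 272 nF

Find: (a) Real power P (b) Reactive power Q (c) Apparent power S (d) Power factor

Step 1 — Angular frequency: ω = 2π·f = 2π·400 = 2513 rad/s.
Step 2 — Component impedances:
  R1: Z = R = 149 Ω
  R2: Z = R = 693 Ω
  C: Z = 1/(jωC) = -j/(ω·C) = 0 - j1463 Ω
Step 3 — Parallel branch: R2 || C = 1/(1/R2 + 1/C) = 566 - j268.1 Ω.
Step 4 — Series with R1: Z_total = R1 + (R2 || C) = 715 - j268.1 Ω = 763.6∠-20.6° Ω.
Step 5 — Source phasor: V = 10∠90.0° V = 0 + j10 V.
Step 6 — Current: I = V / Z = -0.004598 + j0.01226 A = 0.0131∠110.6° A.
Step 7 — Complex power: S = V·I* = 0.1226 - j0.04598 VA.
Step 8 — Real power: P = Re(S) = 0.1226 W.
Step 9 — Reactive power: Q = Im(S) = -0.04598 VAR.
Step 10 — Apparent power: |S| = 0.131 VA.
Step 11 — Power factor: PF = P/|S| = 0.9363 (leading).

(a) P = 0.1226 W  (b) Q = -0.04598 VAR  (c) S = 0.131 VA  (d) PF = 0.9363 (leading)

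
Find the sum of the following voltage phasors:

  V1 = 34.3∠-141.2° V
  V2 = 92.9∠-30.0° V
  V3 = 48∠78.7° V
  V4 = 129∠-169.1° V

Step 1 — Convert each phasor to rectangular form:
  V1 = 34.3·(cos(-141.2°) + j·sin(-141.2°)) = -26.73 - j21.49 V
  V2 = 92.9·(cos(-30.0°) + j·sin(-30.0°)) = 80.45 - j46.45 V
  V3 = 48·(cos(78.7°) + j·sin(78.7°)) = 9.405 + j47.07 V
  V4 = 129·(cos(-169.1°) + j·sin(-169.1°)) = -126.7 - j24.39 V
Step 2 — Sum components: V_total = -63.54 - j45.27 V.
Step 3 — Convert to polar: |V_total| = 78.02 V, ∠V_total = -144.5°.

V_total = 78.02∠-144.5° V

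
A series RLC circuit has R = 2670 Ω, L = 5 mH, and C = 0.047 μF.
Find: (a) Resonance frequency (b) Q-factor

Step 1 — Resonance condition Im(Z)=0 gives ω₀ = 1/√(LC).
Step 2 — ω₀ = 1/√(0.005·4.7e-08) = 6.523e+04 rad/s.
Step 3 — f₀ = ω₀/(2π) = 1.038e+04 Hz.
Step 4 — Series Q: Q = ω₀L/R = 6.523e+04·0.005/2670 = 0.1222.

(a) f₀ = 1.038e+04 Hz  (b) Q = 0.1222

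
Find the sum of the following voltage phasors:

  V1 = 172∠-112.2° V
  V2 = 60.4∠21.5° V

Step 1 — Convert each phasor to rectangular form:
  V1 = 172·(cos(-112.2°) + j·sin(-112.2°)) = -64.99 - j159.2 V
  V2 = 60.4·(cos(21.5°) + j·sin(21.5°)) = 56.2 + j22.14 V
Step 2 — Sum components: V_total = -8.791 - j137.1 V.
Step 3 — Convert to polar: |V_total| = 137.4 V, ∠V_total = -93.7°.

V_total = 137.4∠-93.7° V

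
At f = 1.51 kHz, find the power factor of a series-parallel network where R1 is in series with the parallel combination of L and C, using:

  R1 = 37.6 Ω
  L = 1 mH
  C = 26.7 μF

Step 1 — Angular frequency: ω = 2π·f = 2π·1510 = 9488 rad/s.
Step 2 — Component impedances:
  R1: Z = R = 37.6 Ω
  L: Z = jωL = j·9488·0.001 = 0 + j9.488 Ω
  C: Z = 1/(jωC) = -j/(ω·C) = 0 - j3.948 Ω
Step 3 — Parallel branch: L || C = 1/(1/L + 1/C) = 0 - j6.76 Ω.
Step 4 — Series with R1: Z_total = R1 + (L || C) = 37.6 - j6.76 Ω = 38.2∠-10.2° Ω.
Step 5 — Power factor: PF = cos(φ) = Re(Z)/|Z| = 37.6/38.203 = 0.9842.
Step 6 — Type: Im(Z) = -6.76 ⇒ leading (phase φ = -10.2°).

PF = 0.9842 (leading, φ = -10.2°)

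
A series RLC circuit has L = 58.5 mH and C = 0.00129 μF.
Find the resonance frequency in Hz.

Step 1 — Resonance condition Im(Z)=0 gives ω₀ = 1/√(LC).
Step 2 — ω₀ = 1/√(0.0585·1.29e-09) = 1.151e+05 rad/s.
Step 3 — f₀ = ω₀/(2π) = 1.832e+04 Hz.

f₀ = 1.832e+04 Hz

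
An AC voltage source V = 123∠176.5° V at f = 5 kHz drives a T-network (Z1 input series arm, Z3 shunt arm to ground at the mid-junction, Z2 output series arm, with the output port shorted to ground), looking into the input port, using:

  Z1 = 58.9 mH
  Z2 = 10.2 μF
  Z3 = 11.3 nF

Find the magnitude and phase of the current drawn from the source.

Step 1 — Angular frequency: ω = 2π·f = 2π·5000 = 3.142e+04 rad/s.
Step 2 — Component impedances:
  Z1: Z = jωL = j·3.142e+04·0.0589 = 0 + j1850 Ω
  Z2: Z = 1/(jωC) = -j/(ω·C) = 0 - j3.121 Ω
  Z3: Z = 1/(jωC) = -j/(ω·C) = 0 - j2817 Ω
Step 3 — With the output port shorted to ground, the output series arm Z2 runs from the junction to ground; the shunt arm Z3 also runs from the junction to ground. They appear in parallel: Z3 || Z2 = 0 - j3.117 Ω.
Step 4 — Series with input arm Z1: Z_in = Z1 + (Z3 || Z2) = 0 + j1847 Ω = 1847∠90.0° Ω.
Step 5 — Source phasor: V = 123∠176.5° V = -122.8 + j7.509 V.
Step 6 — Ohm's law: I = V / Z_total = (-122.8 + j7.509) / (0 + j1847) = 0.004065 + j0.06646 A.
Step 7 — Convert to polar: |I| = 0.06658 A, ∠I = 86.5°.

I = 0.06658∠86.5° A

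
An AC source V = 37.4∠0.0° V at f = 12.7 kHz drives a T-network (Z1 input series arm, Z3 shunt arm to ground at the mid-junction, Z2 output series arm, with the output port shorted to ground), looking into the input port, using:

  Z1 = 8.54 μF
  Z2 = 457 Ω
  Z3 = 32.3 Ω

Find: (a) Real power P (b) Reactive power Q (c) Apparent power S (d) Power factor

Step 1 — Angular frequency: ω = 2π·f = 2π·1.27e+04 = 7.98e+04 rad/s.
Step 2 — Component impedances:
  Z1: Z = 1/(jωC) = -j/(ω·C) = 0 - j1.467 Ω
  Z2: Z = R = 457 Ω
  Z3: Z = R = 32.3 Ω
Step 3 — With the output port shorted to ground, the output series arm Z2 runs from the junction to ground; the shunt arm Z3 also runs from the junction to ground. They appear in parallel: Z3 || Z2 = 30.17 Ω.
Step 4 — Series with input arm Z1: Z_in = Z1 + (Z3 || Z2) = 30.17 - j1.467 Ω = 30.2∠-2.8° Ω.
Step 5 — Source phasor: V = 37.4∠0.0° V = 37.4 V.
Step 6 — Current: I = V / Z = 1.237 + j0.06016 A = 1.238∠2.8° A.
Step 7 — Complex power: S = V·I* = 46.26 - j2.25 VA.
Step 8 — Real power: P = Re(S) = 46.26 W.
Step 9 — Reactive power: Q = Im(S) = -2.25 VAR.
Step 10 — Apparent power: |S| = 46.31 VA.
Step 11 — Power factor: PF = P/|S| = 0.9988 (leading).

(a) P = 46.26 W  (b) Q = -2.25 VAR  (c) S = 46.31 VA  (d) PF = 0.9988 (leading)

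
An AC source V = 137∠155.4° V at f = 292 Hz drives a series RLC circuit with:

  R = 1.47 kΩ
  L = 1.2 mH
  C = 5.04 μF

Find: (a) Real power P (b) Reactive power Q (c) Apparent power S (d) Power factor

Step 1 — Angular frequency: ω = 2π·f = 2π·292 = 1835 rad/s.
Step 2 — Component impedances:
  R: Z = R = 1470 Ω
  L: Z = jωL = j·1835·0.0012 = 0 + j2.202 Ω
  C: Z = 1/(jωC) = -j/(ω·C) = 0 - j108.1 Ω
Step 3 — Series combination: Z_total = R + L + C = 1470 - j105.9 Ω = 1474∠-4.1° Ω.
Step 4 — Source phasor: V = 137∠155.4° V = -124.6 + j57.03 V.
Step 5 — Current: I = V / Z = -0.08708 + j0.03252 A = 0.09296∠159.5° A.
Step 6 — Complex power: S = V·I* = 12.7 - j0.9154 VA.
Step 7 — Real power: P = Re(S) = 12.7 W.
Step 8 — Reactive power: Q = Im(S) = -0.9154 VAR.
Step 9 — Apparent power: |S| = 12.73 VA.
Step 10 — Power factor: PF = P/|S| = 0.9974 (leading).

(a) P = 12.7 W  (b) Q = -0.9154 VAR  (c) S = 12.73 VA  (d) PF = 0.9974 (leading)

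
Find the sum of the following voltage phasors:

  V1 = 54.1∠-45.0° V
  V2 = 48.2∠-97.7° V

Step 1 — Convert each phasor to rectangular form:
  V1 = 54.1·(cos(-45.0°) + j·sin(-45.0°)) = 38.25 - j38.25 V
  V2 = 48.2·(cos(-97.7°) + j·sin(-97.7°)) = -6.458 - j47.77 V
Step 2 — Sum components: V_total = 31.8 - j86.02 V.
Step 3 — Convert to polar: |V_total| = 91.71 V, ∠V_total = -69.7°.

V_total = 91.71∠-69.7° V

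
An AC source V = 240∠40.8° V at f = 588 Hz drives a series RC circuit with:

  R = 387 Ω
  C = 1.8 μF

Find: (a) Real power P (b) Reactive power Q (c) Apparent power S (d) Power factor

Step 1 — Angular frequency: ω = 2π·f = 2π·588 = 3695 rad/s.
Step 2 — Component impedances:
  R: Z = R = 387 Ω
  C: Z = 1/(jωC) = -j/(ω·C) = 0 - j150.4 Ω
Step 3 — Series combination: Z_total = R + C = 387 - j150.4 Ω = 415.2∠-21.2° Ω.
Step 4 — Source phasor: V = 240∠40.8° V = 181.7 + j156.8 V.
Step 5 — Current: I = V / Z = 0.2711 + j0.5106 A = 0.5781∠62.0° A.
Step 6 — Complex power: S = V·I* = 129.3 - j50.25 VA.
Step 7 — Real power: P = Re(S) = 129.3 W.
Step 8 — Reactive power: Q = Im(S) = -50.25 VAR.
Step 9 — Apparent power: |S| = 138.7 VA.
Step 10 — Power factor: PF = P/|S| = 0.9321 (leading).

(a) P = 129.3 W  (b) Q = -50.25 VAR  (c) S = 138.7 VA  (d) PF = 0.9321 (leading)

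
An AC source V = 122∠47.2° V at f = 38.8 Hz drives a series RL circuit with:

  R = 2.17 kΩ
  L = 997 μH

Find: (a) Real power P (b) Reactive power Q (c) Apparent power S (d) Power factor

Step 1 — Angular frequency: ω = 2π·f = 2π·38.8 = 243.8 rad/s.
Step 2 — Component impedances:
  R: Z = R = 2170 Ω
  L: Z = jωL = j·243.8·0.000997 = 0 + j0.2431 Ω
Step 3 — Series combination: Z_total = R + L = 2170 + j0.2431 Ω = 2170∠0.0° Ω.
Step 4 — Source phasor: V = 122∠47.2° V = 82.89 + j89.52 V.
Step 5 — Current: I = V / Z = 0.0382 + j0.04125 A = 0.05622∠47.2° A.
Step 6 — Complex power: S = V·I* = 6.859 + j0.0007683 VA.
Step 7 — Real power: P = Re(S) = 6.859 W.
Step 8 — Reactive power: Q = Im(S) = 0.0007683 VAR.
Step 9 — Apparent power: |S| = 6.859 VA.
Step 10 — Power factor: PF = P/|S| = 1 (lagging).

(a) P = 6.859 W  (b) Q = 0.0007683 VAR  (c) S = 6.859 VA  (d) PF = 1 (lagging)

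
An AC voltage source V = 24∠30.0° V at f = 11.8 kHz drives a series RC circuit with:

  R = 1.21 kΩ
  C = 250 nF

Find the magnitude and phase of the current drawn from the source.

Step 1 — Angular frequency: ω = 2π·f = 2π·1.18e+04 = 7.414e+04 rad/s.
Step 2 — Component impedances:
  R: Z = R = 1210 Ω
  C: Z = 1/(jωC) = -j/(ω·C) = 0 - j53.95 Ω
Step 3 — Series combination: Z_total = R + C = 1210 - j53.95 Ω = 1211∠-2.6° Ω.
Step 4 — Source phasor: V = 24∠30.0° V = 20.78 + j12 V.
Step 5 — Ohm's law: I = V / Z_total = (20.78 + j12) / (1210 - j53.95) = 0.0167 + j0.01066 A.
Step 6 — Convert to polar: |I| = 0.01982 A, ∠I = 32.6°.

I = 0.01982∠32.6° A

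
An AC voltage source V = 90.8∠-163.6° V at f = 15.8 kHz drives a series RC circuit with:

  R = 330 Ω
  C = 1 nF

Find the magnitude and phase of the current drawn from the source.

Step 1 — Angular frequency: ω = 2π·f = 2π·1.58e+04 = 9.927e+04 rad/s.
Step 2 — Component impedances:
  R: Z = R = 330 Ω
  C: Z = 1/(jωC) = -j/(ω·C) = 0 - j1.007e+04 Ω
Step 3 — Series combination: Z_total = R + C = 330 - j1.007e+04 Ω = 1.008e+04∠-88.1° Ω.
Step 4 — Source phasor: V = 90.8∠-163.6° V = -87.11 - j25.64 V.
Step 5 — Ohm's law: I = V / Z_total = (-87.11 - j25.64) / (330 - j1.007e+04) = 0.002259 - j0.008721 A.
Step 6 — Convert to polar: |I| = 0.009009 A, ∠I = -75.5°.

I = 0.009009∠-75.5° A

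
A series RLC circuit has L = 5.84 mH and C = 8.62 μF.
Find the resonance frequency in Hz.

Step 1 — Resonance condition Im(Z)=0 gives ω₀ = 1/√(LC).
Step 2 — ω₀ = 1/√(0.00584·8.62e-06) = 4457 rad/s.
Step 3 — f₀ = ω₀/(2π) = 709.3 Hz.

f₀ = 709.3 Hz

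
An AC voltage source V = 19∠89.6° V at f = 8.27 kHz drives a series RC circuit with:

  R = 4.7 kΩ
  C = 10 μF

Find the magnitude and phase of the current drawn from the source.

Step 1 — Angular frequency: ω = 2π·f = 2π·8270 = 5.196e+04 rad/s.
Step 2 — Component impedances:
  R: Z = R = 4700 Ω
  C: Z = 1/(jωC) = -j/(ω·C) = 0 - j1.924 Ω
Step 3 — Series combination: Z_total = R + C = 4700 - j1.924 Ω = 4700∠-0.0° Ω.
Step 4 — Source phasor: V = 19∠89.6° V = 0.1326 + j19 V.
Step 5 — Ohm's law: I = V / Z_total = (0.1326 + j19) / (4700 - j1.924) = 2.657e-05 + j0.004042 A.
Step 6 — Convert to polar: |I| = 0.004043 A, ∠I = 89.6°.

I = 0.004043∠89.6° A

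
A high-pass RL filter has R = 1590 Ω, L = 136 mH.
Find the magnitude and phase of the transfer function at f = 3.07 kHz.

Step 1 — Angular frequency: ω = 2π·3070 = 1.929e+04 rad/s.
Step 2 — Transfer function: H(jω) = jωL/(R + jωL).
Step 3 — Numerator jωL = j·2623; denominator R + jωL = 1590 + j2623.
Step 4 — H = 0.7313 + j0.4433.
Step 5 — Magnitude: |H| = 0.8552 (-1.4 dB); phase: φ = 31.2°.

|H| = 0.8552 (-1.4 dB), φ = 31.2°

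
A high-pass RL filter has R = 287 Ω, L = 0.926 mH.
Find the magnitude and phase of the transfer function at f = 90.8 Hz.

Step 1 — Angular frequency: ω = 2π·90.8 = 570.5 rad/s.
Step 2 — Transfer function: H(jω) = jωL/(R + jωL).
Step 3 — Numerator jωL = j·0.5283; denominator R + jωL = 287 + j0.5283.
Step 4 — H = 3.388e-06 + j0.001841.
Step 5 — Magnitude: |H| = 0.001841 (-54.7 dB); phase: φ = 89.9°.

|H| = 0.001841 (-54.7 dB), φ = 89.9°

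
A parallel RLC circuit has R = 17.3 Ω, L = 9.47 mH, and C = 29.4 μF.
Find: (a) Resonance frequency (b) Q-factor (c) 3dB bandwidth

Step 1 — Resonance: ω₀ = 1/√(LC) = 1/√(0.00947·2.94e-05) = 1895 rad/s.
Step 2 — f₀ = ω₀/(2π) = 301.6 Hz.
Step 3 — Parallel Q: Q = R/(ω₀L) = 17.3/(1895·0.00947) = 0.9639.
Step 4 — Bandwidth: Δω = ω₀/Q = 1966 rad/s; BW = Δω/(2π) = 312.9 Hz.

(a) f₀ = 301.6 Hz  (b) Q = 0.9639  (c) BW = 312.9 Hz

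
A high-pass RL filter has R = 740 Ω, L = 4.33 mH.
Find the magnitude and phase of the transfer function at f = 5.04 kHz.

Step 1 — Angular frequency: ω = 2π·5040 = 3.167e+04 rad/s.
Step 2 — Transfer function: H(jω) = jωL/(R + jωL).
Step 3 — Numerator jωL = j·137.1; denominator R + jωL = 740 + j137.1.
Step 4 — H = 0.03319 + j0.1791.
Step 5 — Magnitude: |H| = 0.1822 (-14.8 dB); phase: φ = 79.5°.

|H| = 0.1822 (-14.8 dB), φ = 79.5°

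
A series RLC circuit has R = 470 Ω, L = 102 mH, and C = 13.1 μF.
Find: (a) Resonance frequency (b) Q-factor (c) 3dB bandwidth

Step 1 — Resonance: ω₀ = 1/√(LC) = 1/√(0.102·1.31e-05) = 865.1 rad/s.
Step 2 — f₀ = ω₀/(2π) = 137.7 Hz.
Step 3 — Series Q: Q = ω₀L/R = 865.1·0.102/470 = 0.1877.
Step 4 — Bandwidth: Δω = ω₀/Q = 4608 rad/s; BW = Δω/(2π) = 733.4 Hz.

(a) f₀ = 137.7 Hz  (b) Q = 0.1877  (c) BW = 733.4 Hz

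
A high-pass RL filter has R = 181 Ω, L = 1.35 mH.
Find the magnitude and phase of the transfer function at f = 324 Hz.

Step 1 — Angular frequency: ω = 2π·324 = 2036 rad/s.
Step 2 — Transfer function: H(jω) = jωL/(R + jωL).
Step 3 — Numerator jωL = j·2.748; denominator R + jωL = 181 + j2.748.
Step 4 — H = 0.0002305 + j0.01518.
Step 5 — Magnitude: |H| = 0.01518 (-36.4 dB); phase: φ = 89.1°.

|H| = 0.01518 (-36.4 dB), φ = 89.1°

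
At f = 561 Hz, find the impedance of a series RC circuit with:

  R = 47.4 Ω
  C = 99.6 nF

Step 1 — Angular frequency: ω = 2π·f = 2π·561 = 3525 rad/s.
Step 2 — Component impedances:
  R: Z = R = 47.4 Ω
  C: Z = 1/(jωC) = -j/(ω·C) = 0 - j2848 Ω
Step 3 — Series combination: Z_total = R + C = 47.4 - j2848 Ω = 2849∠-89.0° Ω.

Z = 47.4 - j2848 Ω = 2849∠-89.0° Ω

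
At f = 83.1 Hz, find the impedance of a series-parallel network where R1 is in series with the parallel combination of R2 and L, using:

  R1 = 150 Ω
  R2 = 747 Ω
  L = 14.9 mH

Step 1 — Angular frequency: ω = 2π·f = 2π·83.1 = 522.1 rad/s.
Step 2 — Component impedances:
  R1: Z = R = 150 Ω
  R2: Z = R = 747 Ω
  L: Z = jωL = j·522.1·0.0149 = 0 + j7.78 Ω
Step 3 — Parallel branch: R2 || L = 1/(1/R2 + 1/L) = 0.08102 + j7.779 Ω.
Step 4 — Series with R1: Z_total = R1 + (R2 || L) = 150.1 + j7.779 Ω = 150.3∠3.0° Ω.

Z = 150.1 + j7.779 Ω = 150.3∠3.0° Ω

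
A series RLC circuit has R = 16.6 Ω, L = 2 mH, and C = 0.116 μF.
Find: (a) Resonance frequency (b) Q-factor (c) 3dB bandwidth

Step 1 — Resonance condition Im(Z)=0 gives ω₀ = 1/√(LC).
Step 2 — ω₀ = 1/√(0.002·1.16e-07) = 6.565e+04 rad/s.
Step 3 — f₀ = ω₀/(2π) = 1.045e+04 Hz.
Step 4 — Series Q: Q = ω₀L/R = 6.565e+04·0.002/16.6 = 7.91.
Step 5 — 3dB bandwidth: Δω = ω₀/Q = 8300 rad/s; BW = Δω/(2π) = 1321 Hz.

(a) f₀ = 1.045e+04 Hz  (b) Q = 7.91  (c) BW = 1321 Hz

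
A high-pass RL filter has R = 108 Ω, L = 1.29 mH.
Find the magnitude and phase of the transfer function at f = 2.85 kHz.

Step 1 — Angular frequency: ω = 2π·2850 = 1.791e+04 rad/s.
Step 2 — Transfer function: H(jω) = jωL/(R + jωL).
Step 3 — Numerator jωL = j·23.1; denominator R + jωL = 108 + j23.1.
Step 4 — H = 0.04375 + j0.2045.
Step 5 — Magnitude: |H| = 0.2092 (-13.6 dB); phase: φ = 77.9°.

|H| = 0.2092 (-13.6 dB), φ = 77.9°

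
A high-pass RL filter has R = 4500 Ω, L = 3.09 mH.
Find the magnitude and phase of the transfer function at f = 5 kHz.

Step 1 — Angular frequency: ω = 2π·5000 = 3.142e+04 rad/s.
Step 2 — Transfer function: H(jω) = jωL/(R + jωL).
Step 3 — Numerator jωL = j·97.08; denominator R + jωL = 4500 + j97.08.
Step 4 — H = 0.0004651 + j0.02156.
Step 5 — Magnitude: |H| = 0.02157 (-33.3 dB); phase: φ = 88.8°.

|H| = 0.02157 (-33.3 dB), φ = 88.8°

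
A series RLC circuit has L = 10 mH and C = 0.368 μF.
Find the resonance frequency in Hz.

Step 1 — Resonance condition Im(Z)=0 gives ω₀ = 1/√(LC).
Step 2 — ω₀ = 1/√(0.01·3.68e-07) = 1.648e+04 rad/s.
Step 3 — f₀ = ω₀/(2π) = 2624 Hz.

f₀ = 2624 Hz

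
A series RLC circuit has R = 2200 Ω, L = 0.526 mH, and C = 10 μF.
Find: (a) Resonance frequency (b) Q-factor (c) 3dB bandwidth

Step 1 — Resonance: ω₀ = 1/√(LC) = 1/√(0.000526·1e-05) = 1.379e+04 rad/s.
Step 2 — f₀ = ω₀/(2π) = 2194 Hz.
Step 3 — Series Q: Q = ω₀L/R = 1.379e+04·0.000526/2200 = 0.003297.
Step 4 — Bandwidth: Δω = ω₀/Q = 4.183e+06 rad/s; BW = Δω/(2π) = 6.657e+05 Hz.

(a) f₀ = 2194 Hz  (b) Q = 0.003297  (c) BW = 6.657e+05 Hz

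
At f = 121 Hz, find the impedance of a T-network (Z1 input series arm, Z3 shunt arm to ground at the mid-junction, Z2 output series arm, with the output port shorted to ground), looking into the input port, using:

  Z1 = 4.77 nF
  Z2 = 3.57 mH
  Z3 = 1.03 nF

Step 1 — Angular frequency: ω = 2π·f = 2π·121 = 760.3 rad/s.
Step 2 — Component impedances:
  Z1: Z = 1/(jωC) = -j/(ω·C) = 0 - j2.758e+05 Ω
  Z2: Z = jωL = j·760.3·0.00357 = 0 + j2.714 Ω
  Z3: Z = 1/(jωC) = -j/(ω·C) = 0 - j1.277e+06 Ω
Step 3 — With the output port shorted to ground, the output series arm Z2 runs from the junction to ground; the shunt arm Z3 also runs from the junction to ground. They appear in parallel: Z3 || Z2 = 0 + j2.714 Ω.
Step 4 — Series with input arm Z1: Z_in = Z1 + (Z3 || Z2) = 0 - j2.757e+05 Ω = 2.757e+05∠-90.0° Ω.

Z = 0 - j2.757e+05 Ω = 2.757e+05∠-90.0° Ω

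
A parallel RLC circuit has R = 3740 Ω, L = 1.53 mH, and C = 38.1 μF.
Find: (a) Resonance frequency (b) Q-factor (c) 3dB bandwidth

Step 1 — Resonance: ω₀ = 1/√(LC) = 1/√(0.00153·3.81e-05) = 4142 rad/s.
Step 2 — f₀ = ω₀/(2π) = 659.2 Hz.
Step 3 — Parallel Q: Q = R/(ω₀L) = 3740/(4142·0.00153) = 590.2.
Step 4 — Bandwidth: Δω = ω₀/Q = 7.018 rad/s; BW = Δω/(2π) = 1.117 Hz.

(a) f₀ = 659.2 Hz  (b) Q = 590.2  (c) BW = 1.117 Hz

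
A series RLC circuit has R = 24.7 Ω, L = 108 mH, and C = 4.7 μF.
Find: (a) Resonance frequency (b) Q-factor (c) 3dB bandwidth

Step 1 — Resonance condition Im(Z)=0 gives ω₀ = 1/√(LC).
Step 2 — ω₀ = 1/√(0.108·4.7e-06) = 1404 rad/s.
Step 3 — f₀ = ω₀/(2π) = 223.4 Hz.
Step 4 — Series Q: Q = ω₀L/R = 1404·0.108/24.7 = 6.137.
Step 5 — 3dB bandwidth: Δω = ω₀/Q = 228.7 rad/s; BW = Δω/(2π) = 36.4 Hz.

(a) f₀ = 223.4 Hz  (b) Q = 6.137  (c) BW = 36.4 Hz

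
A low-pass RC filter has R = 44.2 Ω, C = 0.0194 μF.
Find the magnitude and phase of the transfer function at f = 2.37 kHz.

Step 1 — Angular frequency: ω = 2π·2370 = 1.489e+04 rad/s.
Step 2 — Transfer function: H(jω) = 1/(1 + jωRC).
Step 3 — Denominator: 1 + jωRC = 1 + j·1.489e+04·44.2·1.94e-08 = 1 + j0.01277.
Step 4 — H = 0.9998 - j0.01277.
Step 5 — Magnitude: |H| = 0.9999 (-0.0 dB); phase: φ = -0.7°.

|H| = 0.9999 (-0.0 dB), φ = -0.7°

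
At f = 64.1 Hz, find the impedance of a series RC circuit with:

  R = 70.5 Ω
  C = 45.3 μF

Step 1 — Angular frequency: ω = 2π·f = 2π·64.1 = 402.8 rad/s.
Step 2 — Component impedances:
  R: Z = R = 70.5 Ω
  C: Z = 1/(jωC) = -j/(ω·C) = 0 - j54.81 Ω
Step 3 — Series combination: Z_total = R + C = 70.5 - j54.81 Ω = 89.3∠-37.9° Ω.

Z = 70.5 - j54.81 Ω = 89.3∠-37.9° Ω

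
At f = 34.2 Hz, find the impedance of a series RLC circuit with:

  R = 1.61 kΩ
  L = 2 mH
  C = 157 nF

Step 1 — Angular frequency: ω = 2π·f = 2π·34.2 = 214.9 rad/s.
Step 2 — Component impedances:
  R: Z = R = 1610 Ω
  L: Z = jωL = j·214.9·0.002 = 0 + j0.4298 Ω
  C: Z = 1/(jωC) = -j/(ω·C) = 0 - j2.964e+04 Ω
Step 3 — Series combination: Z_total = R + L + C = 1610 - j2.964e+04 Ω = 2.968e+04∠-86.9° Ω.

Z = 1610 - j2.964e+04 Ω = 2.968e+04∠-86.9° Ω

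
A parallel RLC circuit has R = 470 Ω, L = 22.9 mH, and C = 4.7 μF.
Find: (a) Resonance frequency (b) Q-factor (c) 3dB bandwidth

Step 1 — Resonance: ω₀ = 1/√(LC) = 1/√(0.0229·4.7e-06) = 3048 rad/s.
Step 2 — f₀ = ω₀/(2π) = 485.1 Hz.
Step 3 — Parallel Q: Q = R/(ω₀L) = 470/(3048·0.0229) = 6.733.
Step 4 — Bandwidth: Δω = ω₀/Q = 452.7 rad/s; BW = Δω/(2π) = 72.05 Hz.

(a) f₀ = 485.1 Hz  (b) Q = 6.733  (c) BW = 72.05 Hz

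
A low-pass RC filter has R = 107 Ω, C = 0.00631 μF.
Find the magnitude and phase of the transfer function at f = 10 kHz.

Step 1 — Angular frequency: ω = 2π·1e+04 = 6.283e+04 rad/s.
Step 2 — Transfer function: H(jω) = 1/(1 + jωRC).
Step 3 — Denominator: 1 + jωRC = 1 + j·6.283e+04·107·6.31e-09 = 1 + j0.04242.
Step 4 — H = 0.9982 - j0.04235.
Step 5 — Magnitude: |H| = 0.9991 (-0.0 dB); phase: φ = -2.4°.

|H| = 0.9991 (-0.0 dB), φ = -2.4°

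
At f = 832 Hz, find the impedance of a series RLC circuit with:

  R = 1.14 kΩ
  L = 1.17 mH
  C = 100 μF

Step 1 — Angular frequency: ω = 2π·f = 2π·832 = 5228 rad/s.
Step 2 — Component impedances:
  R: Z = R = 1140 Ω
  L: Z = jωL = j·5228·0.00117 = 0 + j6.116 Ω
  C: Z = 1/(jωC) = -j/(ω·C) = 0 - j1.913 Ω
Step 3 — Series combination: Z_total = R + L + C = 1140 + j4.203 Ω = 1140∠0.2° Ω.

Z = 1140 + j4.203 Ω = 1140∠0.2° Ω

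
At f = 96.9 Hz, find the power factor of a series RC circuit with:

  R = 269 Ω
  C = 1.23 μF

Step 1 — Angular frequency: ω = 2π·f = 2π·96.9 = 608.8 rad/s.
Step 2 — Component impedances:
  R: Z = R = 269 Ω
  C: Z = 1/(jωC) = -j/(ω·C) = 0 - j1335 Ω
Step 3 — Series combination: Z_total = R + C = 269 - j1335 Ω = 1362∠-78.6° Ω.
Step 4 — Power factor: PF = cos(φ) = Re(Z)/|Z| = 269/1362 = 0.1975.
Step 5 — Type: Im(Z) = -1335 ⇒ leading (phase φ = -78.6°).

PF = 0.1975 (leading, φ = -78.6°)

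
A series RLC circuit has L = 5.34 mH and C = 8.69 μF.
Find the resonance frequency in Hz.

Step 1 — Resonance condition Im(Z)=0 gives ω₀ = 1/√(LC).
Step 2 — ω₀ = 1/√(0.00534·8.69e-06) = 4642 rad/s.
Step 3 — f₀ = ω₀/(2π) = 738.8 Hz.

f₀ = 738.8 Hz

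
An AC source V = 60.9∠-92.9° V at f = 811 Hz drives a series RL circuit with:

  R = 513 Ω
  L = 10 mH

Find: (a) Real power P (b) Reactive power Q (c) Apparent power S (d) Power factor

Step 1 — Angular frequency: ω = 2π·f = 2π·811 = 5096 rad/s.
Step 2 — Component impedances:
  R: Z = R = 513 Ω
  L: Z = jωL = j·5096·0.01 = 0 + j50.96 Ω
Step 3 — Series combination: Z_total = R + L = 513 + j50.96 Ω = 515.5∠5.7° Ω.
Step 4 — Source phasor: V = 60.9∠-92.9° V = -3.081 - j60.82 V.
Step 5 — Current: I = V / Z = -0.01761 - j0.1168 A = 0.1181∠-98.6° A.
Step 6 — Complex power: S = V·I* = 7.159 + j0.7111 VA.
Step 7 — Real power: P = Re(S) = 7.159 W.
Step 8 — Reactive power: Q = Im(S) = 0.7111 VAR.
Step 9 — Apparent power: |S| = 7.194 VA.
Step 10 — Power factor: PF = P/|S| = 0.9951 (lagging).

(a) P = 7.159 W  (b) Q = 0.7111 VAR  (c) S = 7.194 VA  (d) PF = 0.9951 (lagging)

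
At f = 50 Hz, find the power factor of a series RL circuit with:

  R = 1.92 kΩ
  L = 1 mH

Step 1 — Angular frequency: ω = 2π·f = 2π·50 = 314.2 rad/s.
Step 2 — Component impedances:
  R: Z = R = 1920 Ω
  L: Z = jωL = j·314.2·0.001 = 0 + j0.3142 Ω
Step 3 — Series combination: Z_total = R + L = 1920 + j0.3142 Ω = 1920∠0.0° Ω.
Step 4 — Power factor: PF = cos(φ) = Re(Z)/|Z| = 1920/1920 = 1.
Step 5 — Type: Im(Z) = 0.3142 ⇒ lagging (phase φ = 0.0°).

PF = 1 (lagging, φ = 0.0°)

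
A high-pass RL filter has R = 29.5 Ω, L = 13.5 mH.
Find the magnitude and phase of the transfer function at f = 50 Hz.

Step 1 — Angular frequency: ω = 2π·50 = 314.2 rad/s.
Step 2 — Transfer function: H(jω) = jωL/(R + jωL).
Step 3 — Numerator jωL = j·4.241; denominator R + jωL = 29.5 + j4.241.
Step 4 — H = 0.02025 + j0.1409.
Step 5 — Magnitude: |H| = 0.1423 (-16.9 dB); phase: φ = 81.8°.

|H| = 0.1423 (-16.9 dB), φ = 81.8°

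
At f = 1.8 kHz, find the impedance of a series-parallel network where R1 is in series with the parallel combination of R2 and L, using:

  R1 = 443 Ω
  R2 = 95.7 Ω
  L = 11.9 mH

Step 1 — Angular frequency: ω = 2π·f = 2π·1800 = 1.131e+04 rad/s.
Step 2 — Component impedances:
  R1: Z = R = 443 Ω
  R2: Z = R = 95.7 Ω
  L: Z = jωL = j·1.131e+04·0.0119 = 0 + j134.6 Ω
Step 3 — Parallel branch: R2 || L = 1/(1/R2 + 1/L) = 63.56 + j45.2 Ω.
Step 4 — Series with R1: Z_total = R1 + (R2 || L) = 506.6 + j45.2 Ω = 508.6∠5.1° Ω.

Z = 506.6 + j45.2 Ω = 508.6∠5.1° Ω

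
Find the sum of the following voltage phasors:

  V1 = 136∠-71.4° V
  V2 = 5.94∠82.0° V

Step 1 — Convert each phasor to rectangular form:
  V1 = 136·(cos(-71.4°) + j·sin(-71.4°)) = 43.38 - j128.9 V
  V2 = 5.94·(cos(82.0°) + j·sin(82.0°)) = 0.8267 + j5.882 V
Step 2 — Sum components: V_total = 44.21 - j123 V.
Step 3 — Convert to polar: |V_total| = 130.7 V, ∠V_total = -70.2°.

V_total = 130.7∠-70.2° V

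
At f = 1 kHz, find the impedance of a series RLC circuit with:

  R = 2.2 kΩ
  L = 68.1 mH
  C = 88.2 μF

Step 1 — Angular frequency: ω = 2π·f = 2π·1000 = 6283 rad/s.
Step 2 — Component impedances:
  R: Z = R = 2200 Ω
  L: Z = jωL = j·6283·0.0681 = 0 + j427.9 Ω
  C: Z = 1/(jωC) = -j/(ω·C) = 0 - j1.804 Ω
Step 3 — Series combination: Z_total = R + L + C = 2200 + j426.1 Ω = 2241∠11.0° Ω.

Z = 2200 + j426.1 Ω = 2241∠11.0° Ω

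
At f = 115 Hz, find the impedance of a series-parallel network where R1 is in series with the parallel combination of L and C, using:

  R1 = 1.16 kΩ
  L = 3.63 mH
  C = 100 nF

Step 1 — Angular frequency: ω = 2π·f = 2π·115 = 722.6 rad/s.
Step 2 — Component impedances:
  R1: Z = R = 1160 Ω
  L: Z = jωL = j·722.6·0.00363 = 0 + j2.623 Ω
  C: Z = 1/(jωC) = -j/(ω·C) = 0 - j1.384e+04 Ω
Step 3 — Parallel branch: L || C = 1/(1/L + 1/C) = 0 + j2.623 Ω.
Step 4 — Series with R1: Z_total = R1 + (L || C) = 1160 + j2.623 Ω = 1160∠0.1° Ω.

Z = 1160 + j2.623 Ω = 1160∠0.1° Ω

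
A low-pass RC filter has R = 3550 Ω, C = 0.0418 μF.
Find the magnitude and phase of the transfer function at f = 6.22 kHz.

Step 1 — Angular frequency: ω = 2π·6220 = 3.908e+04 rad/s.
Step 2 — Transfer function: H(jω) = 1/(1 + jωRC).
Step 3 — Denominator: 1 + jωRC = 1 + j·3.908e+04·3550·4.18e-08 = 1 + j5.799.
Step 4 — H = 0.02888 - j0.1675.
Step 5 — Magnitude: |H| = 0.1699 (-15.4 dB); phase: φ = -80.2°.

|H| = 0.1699 (-15.4 dB), φ = -80.2°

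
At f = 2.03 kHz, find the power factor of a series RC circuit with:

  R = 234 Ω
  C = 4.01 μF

Step 1 — Angular frequency: ω = 2π·f = 2π·2030 = 1.275e+04 rad/s.
Step 2 — Component impedances:
  R: Z = R = 234 Ω
  C: Z = 1/(jωC) = -j/(ω·C) = 0 - j19.55 Ω
Step 3 — Series combination: Z_total = R + C = 234 - j19.55 Ω = 234.8∠-4.8° Ω.
Step 4 — Power factor: PF = cos(φ) = Re(Z)/|Z| = 234/234.82 = 0.9965.
Step 5 — Type: Im(Z) = -19.55 ⇒ leading (phase φ = -4.8°).

PF = 0.9965 (leading, φ = -4.8°)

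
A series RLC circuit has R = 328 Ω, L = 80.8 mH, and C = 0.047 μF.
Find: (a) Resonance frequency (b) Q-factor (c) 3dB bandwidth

Step 1 — Resonance condition Im(Z)=0 gives ω₀ = 1/√(LC).
Step 2 — ω₀ = 1/√(0.0808·4.7e-08) = 1.623e+04 rad/s.
Step 3 — f₀ = ω₀/(2π) = 2583 Hz.
Step 4 — Series Q: Q = ω₀L/R = 1.623e+04·0.0808/328 = 3.997.
Step 5 — 3dB bandwidth: Δω = ω₀/Q = 4059 rad/s; BW = Δω/(2π) = 646.1 Hz.

(a) f₀ = 2583 Hz  (b) Q = 3.997  (c) BW = 646.1 Hz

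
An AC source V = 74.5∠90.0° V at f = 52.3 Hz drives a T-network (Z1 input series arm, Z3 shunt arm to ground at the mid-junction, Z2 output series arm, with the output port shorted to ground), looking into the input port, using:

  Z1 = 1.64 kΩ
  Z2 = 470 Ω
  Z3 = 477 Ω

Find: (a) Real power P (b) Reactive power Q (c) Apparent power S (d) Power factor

Step 1 — Angular frequency: ω = 2π·f = 2π·52.3 = 328.6 rad/s.
Step 2 — Component impedances:
  Z1: Z = R = 1640 Ω
  Z2: Z = R = 470 Ω
  Z3: Z = R = 477 Ω
Step 3 — With the output port shorted to ground, the output series arm Z2 runs from the junction to ground; the shunt arm Z3 also runs from the junction to ground. They appear in parallel: Z3 || Z2 = 236.7 Ω.
Step 4 — Series with input arm Z1: Z_in = Z1 + (Z3 || Z2) = 1877 Ω = 1877∠0.0° Ω.
Step 5 — Source phasor: V = 74.5∠90.0° V = 0 + j74.5 V.
Step 6 — Current: I = V / Z = 0 + j0.0397 A = 0.0397∠90.0° A.
Step 7 — Complex power: S = V·I* = 2.957 VA.
Step 8 — Real power: P = Re(S) = 2.957 W.
Step 9 — Reactive power: Q = Im(S) = 0 VAR.
Step 10 — Apparent power: |S| = 2.957 VA.
Step 11 — Power factor: PF = P/|S| = 1 (unity).

(a) P = 2.957 W  (b) Q = 0 VAR  (c) S = 2.957 VA  (d) PF = 1 (unity)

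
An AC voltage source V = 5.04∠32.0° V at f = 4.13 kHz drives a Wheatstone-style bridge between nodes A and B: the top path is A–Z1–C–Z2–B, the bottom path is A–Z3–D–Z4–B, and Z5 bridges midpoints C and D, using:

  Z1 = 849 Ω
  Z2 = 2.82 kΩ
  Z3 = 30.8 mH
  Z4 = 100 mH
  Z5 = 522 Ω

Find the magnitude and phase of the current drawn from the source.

Step 1 — Angular frequency: ω = 2π·f = 2π·4130 = 2.595e+04 rad/s.
Step 2 — Component impedances:
  Z1: Z = R = 849 Ω
  Z2: Z = R = 2820 Ω
  Z3: Z = jωL = j·2.595e+04·0.0308 = 0 + j799.2 Ω
  Z4: Z = jωL = j·2.595e+04·0.1 = 0 + j2595 Ω
  Z5: Z = R = 522 Ω
Step 3 — Bridge requires nodal analysis (the Z5 bridge couples midpoints C and D, so the two paths cannot be reduced to a simple series/parallel combination). Setting node B to ground and injecting 1 A at node A, the 3-node admittance system at A, C, D solves to V_A = Z_AB = 1692 + j1829 Ω = 2491∠47.2° Ω.
Step 4 — Source phasor: V = 5.04∠32.0° V = 4.274 + j2.671 V.
Step 5 — Ohm's law: I = V / Z_total = (4.274 + j2.671) / (1692 + j1829) = 0.001952 - j0.0005313 A.
Step 6 — Convert to polar: |I| = 0.002023 A, ∠I = -15.2°.

I = 0.002023∠-15.2° A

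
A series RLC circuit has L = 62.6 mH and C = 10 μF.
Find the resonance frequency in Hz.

Step 1 — Resonance condition Im(Z)=0 gives ω₀ = 1/√(LC).
Step 2 — ω₀ = 1/√(0.0626·1e-05) = 1264 rad/s.
Step 3 — f₀ = ω₀/(2π) = 201.2 Hz.

f₀ = 201.2 Hz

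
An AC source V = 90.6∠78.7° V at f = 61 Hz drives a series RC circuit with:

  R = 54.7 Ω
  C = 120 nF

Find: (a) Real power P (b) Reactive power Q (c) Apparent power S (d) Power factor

Step 1 — Angular frequency: ω = 2π·f = 2π·61 = 383.3 rad/s.
Step 2 — Component impedances:
  R: Z = R = 54.7 Ω
  C: Z = 1/(jωC) = -j/(ω·C) = 0 - j2.174e+04 Ω
Step 3 — Series combination: Z_total = R + C = 54.7 - j2.174e+04 Ω = 2.174e+04∠-89.9° Ω.
Step 4 — Source phasor: V = 90.6∠78.7° V = 17.75 + j88.84 V.
Step 5 — Current: I = V / Z = -0.004084 + j0.0008268 A = 0.004167∠168.6° A.
Step 6 — Complex power: S = V·I* = 0.0009498 - j0.3775 VA.
Step 7 — Real power: P = Re(S) = 0.0009498 W.
Step 8 — Reactive power: Q = Im(S) = -0.3775 VAR.
Step 9 — Apparent power: |S| = 0.3775 VA.
Step 10 — Power factor: PF = P/|S| = 0.002516 (leading).

(a) P = 0.0009498 W  (b) Q = -0.3775 VAR  (c) S = 0.3775 VA  (d) PF = 0.002516 (leading)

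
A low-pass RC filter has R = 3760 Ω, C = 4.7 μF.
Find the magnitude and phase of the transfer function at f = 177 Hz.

Step 1 — Angular frequency: ω = 2π·177 = 1112 rad/s.
Step 2 — Transfer function: H(jω) = 1/(1 + jωRC).
Step 3 — Denominator: 1 + jωRC = 1 + j·1112·3760·4.7e-06 = 1 + j19.65.
Step 4 — H = 0.002582 - j0.05075.
Step 5 — Magnitude: |H| = 0.05082 (-25.9 dB); phase: φ = -87.1°.

|H| = 0.05082 (-25.9 dB), φ = -87.1°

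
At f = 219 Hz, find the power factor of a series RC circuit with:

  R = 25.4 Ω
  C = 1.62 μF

Step 1 — Angular frequency: ω = 2π·f = 2π·219 = 1376 rad/s.
Step 2 — Component impedances:
  R: Z = R = 25.4 Ω
  C: Z = 1/(jωC) = -j/(ω·C) = 0 - j448.6 Ω
Step 3 — Series combination: Z_total = R + C = 25.4 - j448.6 Ω = 449.3∠-86.8° Ω.
Step 4 — Power factor: PF = cos(φ) = Re(Z)/|Z| = 25.4/449.3 = 0.05653.
Step 5 — Type: Im(Z) = -448.6 ⇒ leading (phase φ = -86.8°).

PF = 0.05653 (leading, φ = -86.8°)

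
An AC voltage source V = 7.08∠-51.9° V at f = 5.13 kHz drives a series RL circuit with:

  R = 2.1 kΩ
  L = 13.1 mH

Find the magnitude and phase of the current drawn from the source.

Step 1 — Angular frequency: ω = 2π·f = 2π·5130 = 3.223e+04 rad/s.
Step 2 — Component impedances:
  R: Z = R = 2100 Ω
  L: Z = jωL = j·3.223e+04·0.0131 = 0 + j422.2 Ω
Step 3 — Series combination: Z_total = R + L = 2100 + j422.2 Ω = 2142∠11.4° Ω.
Step 4 — Source phasor: V = 7.08∠-51.9° V = 4.369 - j5.571 V.
Step 5 — Ohm's law: I = V / Z_total = (4.369 - j5.571) / (2100 + j422.2) = 0.001487 - j0.002952 A.
Step 6 — Convert to polar: |I| = 0.003305 A, ∠I = -63.3°.

I = 0.003305∠-63.3° A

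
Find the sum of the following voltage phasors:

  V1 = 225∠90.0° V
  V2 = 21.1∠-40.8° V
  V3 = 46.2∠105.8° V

Step 1 — Convert each phasor to rectangular form:
  V1 = 225·(cos(90.0°) + j·sin(90.0°)) = 0 + j225 V
  V2 = 21.1·(cos(-40.8°) + j·sin(-40.8°)) = 15.97 - j13.79 V
  V3 = 46.2·(cos(105.8°) + j·sin(105.8°)) = -12.58 + j44.45 V
Step 2 — Sum components: V_total = 3.393 + j255.7 V.
Step 3 — Convert to polar: |V_total| = 255.7 V, ∠V_total = 89.2°.

V_total = 255.7∠89.2° V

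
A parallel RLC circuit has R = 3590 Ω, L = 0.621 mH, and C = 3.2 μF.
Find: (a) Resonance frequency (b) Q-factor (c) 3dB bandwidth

Step 1 — Resonance: ω₀ = 1/√(LC) = 1/√(0.000621·3.2e-06) = 2.243e+04 rad/s.
Step 2 — f₀ = ω₀/(2π) = 3570 Hz.
Step 3 — Parallel Q: Q = R/(ω₀L) = 3590/(2.243e+04·0.000621) = 257.7.
Step 4 — Bandwidth: Δω = ω₀/Q = 87.05 rad/s; BW = Δω/(2π) = 13.85 Hz.

(a) f₀ = 3570 Hz  (b) Q = 257.7  (c) BW = 13.85 Hz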